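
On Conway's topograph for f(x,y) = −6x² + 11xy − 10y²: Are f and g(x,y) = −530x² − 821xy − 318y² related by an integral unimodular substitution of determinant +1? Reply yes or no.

D₁ = -119, D₂ = -119
f is negative-definite; reduce −f:
−f: translate: b→1 (≡-11 mod 12), so (6,-11,10)→(6,1,5)
−f: flip: (6,1,5)→(5,-1,6)
−f: reduced (well bottom): (5,-1,6) with a≤c, −a<b≤a
flip sign back: reduced form of f is (-5,1,-6)
g is negative-definite; reduce −g:
−g: translate: b→-239 (≡821 mod 1060), so (530,821,318)→(530,-239,27)
−g: flip: (530,-239,27)→(27,239,530)
−g: translate: b→23 (≡239 mod 54), so (27,239,530)→(27,23,6)
−g: flip: (27,23,6)→(6,-23,27)
−g: translate: b→1 (≡-23 mod 12), so (6,-23,27)→(6,1,5)
−g: flip: (6,1,5)→(5,-1,6)
−g: reduced (well bottom): (5,-1,6) with a≤c, −a<b≤a
flip sign back: reduced form of g is (-5,1,-6)
reduced forms (-5, 1, -6) vs (-5, 1, -6) ⇒ equivalent

yes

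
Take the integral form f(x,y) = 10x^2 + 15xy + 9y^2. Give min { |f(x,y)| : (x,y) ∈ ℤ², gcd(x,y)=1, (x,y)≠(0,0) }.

translate: b→-5 (≡15 mod 20), so (10,15,9)→(10,-5,4)
flip: (10,-5,4)→(4,5,10)
translate: b→-3 (≡5 mod 8), so (4,5,10)→(4,-3,9)
reduced (well bottom): (4,-3,9) with a≤c, −a<b≤a
well minimum = a = 4

4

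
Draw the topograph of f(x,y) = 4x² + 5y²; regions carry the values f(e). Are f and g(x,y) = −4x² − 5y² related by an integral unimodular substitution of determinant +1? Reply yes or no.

D₁ = -80, D₂ = -80
f: reduced (well bottom): (4,0,5) with a≤c, −a<b≤a
g is negative-definite; reduce −g:
−g: reduced (well bottom): (4,0,5) with a≤c, −a<b≤a
flip sign back: reduced form of g is (-4,0,-5)
reduced forms (4, 0, 5) vs (-4, 0, -5) ⇒ inequivalent

no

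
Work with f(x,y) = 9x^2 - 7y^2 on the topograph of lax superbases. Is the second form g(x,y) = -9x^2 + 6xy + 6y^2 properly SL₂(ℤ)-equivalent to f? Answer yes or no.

D₁ = 252, D₂ = 252
river cycle of f (length 2): (-7, 14, 2), (2, 14, -7)
river cycle of g (length 4): (6, 6, -9), (-9, 12, 3), (3, 12, -9), (-9, 6, 6)
cycles differ ⇒ inequivalent

no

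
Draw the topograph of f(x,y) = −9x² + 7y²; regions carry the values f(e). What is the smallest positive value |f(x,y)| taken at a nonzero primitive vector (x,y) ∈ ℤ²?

descent: ρ → (7,14,-2)  [lands on river]
river: ρ → (-2,14,7)
closes: descent 1, river 2
min |a| on river = 2

2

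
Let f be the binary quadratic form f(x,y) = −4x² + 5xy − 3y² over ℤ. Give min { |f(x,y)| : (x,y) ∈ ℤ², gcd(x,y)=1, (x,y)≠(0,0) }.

translate: b→3 (≡-5 mod 8), so (4,-5,3)→(4,3,2)
flip: (4,3,2)→(2,-3,4)
translate: b→1 (≡-3 mod 4), so (2,-3,4)→(2,1,3)
reduced (well bottom): (2,1,3) with a≤c, −a<b≤a
well minimum |f| = |-2| = 2 (negative-definite)

2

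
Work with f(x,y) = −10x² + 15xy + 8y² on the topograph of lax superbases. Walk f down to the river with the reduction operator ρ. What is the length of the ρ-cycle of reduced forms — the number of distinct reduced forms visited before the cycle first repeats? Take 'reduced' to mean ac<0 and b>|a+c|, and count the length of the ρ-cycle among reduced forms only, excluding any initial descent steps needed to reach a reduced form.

D = 545, ⌊√D⌋ = 23
river: ρ → (8,17,-8)
river: ρ → (-8,15,10)
river: ρ → (10,5,-13)
river: ρ → (-13,21,2)
river: ρ → (2,23,-2)
river: ρ → (-2,21,13)
river: ρ → (13,5,-10)
river: ρ → (-10,15,8)
ρ-cycle length = 8 (tail of 0 descent steps not counted)

8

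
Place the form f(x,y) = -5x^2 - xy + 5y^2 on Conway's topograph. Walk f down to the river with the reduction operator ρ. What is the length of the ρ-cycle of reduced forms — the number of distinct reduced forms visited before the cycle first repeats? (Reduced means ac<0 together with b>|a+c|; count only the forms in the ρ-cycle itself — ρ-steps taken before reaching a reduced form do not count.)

D = 101, ⌊√D⌋ = 10
descent: ρ → (5,1,-5)  [lands on river]
river: ρ → (-5,9,1)
river: ρ → (1,9,-5)
river: ρ → (-5,1,5)
river: ρ → (5,9,-1)
river: ρ → (-1,9,5)
ρ-cycle length = 6 (tail of 1 descent step not counted)

6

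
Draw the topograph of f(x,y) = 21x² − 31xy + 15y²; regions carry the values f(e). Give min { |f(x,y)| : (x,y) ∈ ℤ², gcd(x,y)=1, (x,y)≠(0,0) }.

translate: b→11 (≡-31 mod 42), so (21,-31,15)→(21,11,5)
flip: (21,11,5)→(5,-11,21)
translate: b→-1 (≡-11 mod 10), so (5,-11,21)→(5,-1,15)
reduced (well bottom): (5,-1,15) with a≤c, −a<b≤a
well minimum = a = 5

5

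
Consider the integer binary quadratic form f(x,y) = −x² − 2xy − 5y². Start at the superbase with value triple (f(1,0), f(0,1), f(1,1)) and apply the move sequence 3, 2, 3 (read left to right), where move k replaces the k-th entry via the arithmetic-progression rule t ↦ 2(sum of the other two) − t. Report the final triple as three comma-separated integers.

start (-1,-5,-8) = (f(1,0),f(0,1),f(1,1))
replace slot 3: 2·((-1)+(-5)) − (-8) = -4 → (-1,-5,-4)
replace slot 2: 2·((-1)+(-4)) − (-5) = -5 → (-1,-5,-4)
replace slot 3: 2·((-1)+(-5)) − (-4) = -8 → (-1,-5,-8)

-1,-5,-8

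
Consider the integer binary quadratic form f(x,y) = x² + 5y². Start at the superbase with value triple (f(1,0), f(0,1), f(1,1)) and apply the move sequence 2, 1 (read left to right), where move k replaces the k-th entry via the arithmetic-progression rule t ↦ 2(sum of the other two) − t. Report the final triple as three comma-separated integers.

start (1,5,6) = (f(1,0),f(0,1),f(1,1))
replace slot 2: 2·(1+6) − 5 = 9 → (1,9,6)
replace slot 1: 2·(9+6) − 1 = 29 → (29,9,6)

29,9,6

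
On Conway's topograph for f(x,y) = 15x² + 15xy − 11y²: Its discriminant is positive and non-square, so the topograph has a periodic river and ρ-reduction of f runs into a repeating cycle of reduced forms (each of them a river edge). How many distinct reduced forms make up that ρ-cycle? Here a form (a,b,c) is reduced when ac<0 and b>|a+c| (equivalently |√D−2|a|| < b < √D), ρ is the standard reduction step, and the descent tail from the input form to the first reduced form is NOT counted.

D = 885, ⌊√D⌋ = 29
river: ρ → (-11,29,1)
river: ρ → (1,29,-11)
river: ρ → (-11,15,15)
river: ρ → (15,15,-11)
ρ-cycle length = 4 (tail of 0 descent steps not counted)

4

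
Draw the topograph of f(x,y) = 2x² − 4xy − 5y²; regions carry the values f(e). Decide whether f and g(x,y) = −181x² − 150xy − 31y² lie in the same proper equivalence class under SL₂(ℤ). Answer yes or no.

D₁ = 56, D₂ = 56
river cycle of f (length 4): (-5, 4, 2), (2, 4, -5), (-5, 6, 1), (1, 6, -5)
river cycle of g (length 4): (-5, 4, 2), (2, 4, -5), (-5, 6, 1), (1, 6, -5)
cycles coincide ⇒ equivalent

yes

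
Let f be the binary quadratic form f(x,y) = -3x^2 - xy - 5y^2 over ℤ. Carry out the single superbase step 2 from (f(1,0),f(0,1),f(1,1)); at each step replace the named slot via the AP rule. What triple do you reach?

start (-3,-5,-9) = (f(1,0),f(0,1),f(1,1))
replace slot 2: 2·((-3)+(-9)) − (-5) = -19 → (-3,-19,-9)

-3,-19,-9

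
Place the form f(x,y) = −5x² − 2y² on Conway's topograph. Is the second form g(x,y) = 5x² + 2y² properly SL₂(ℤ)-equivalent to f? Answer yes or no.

D₁ = -40, D₂ = -40
f is negative-definite; reduce −f:
−f: flip: (5,0,2)→(2,0,5)
−f: reduced (well bottom): (2,0,5) with a≤c, −a<b≤a
flip sign back: reduced form of f is (-2,0,-5)
g: flip: (5,0,2)→(2,0,5)
g: reduced (well bottom): (2,0,5) with a≤c, −a<b≤a
reduced forms (-2, 0, -5) vs (2, 0, 5) ⇒ inequivalent

no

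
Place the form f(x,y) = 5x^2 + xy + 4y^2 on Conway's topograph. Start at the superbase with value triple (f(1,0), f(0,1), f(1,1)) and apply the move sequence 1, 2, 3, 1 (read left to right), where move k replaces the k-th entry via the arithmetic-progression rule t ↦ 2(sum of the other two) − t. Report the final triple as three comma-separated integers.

start (5,4,10) = (f(1,0),f(0,1),f(1,1))
replace slot 1: 2·(4+10) − 5 = 23 → (23,4,10)
replace slot 2: 2·(23+10) − 4 = 62 → (23,62,10)
replace slot 3: 2·(23+62) − 10 = 160 → (23,62,160)
replace slot 1: 2·(62+160) − 23 = 421 → (421,62,160)

421,62,160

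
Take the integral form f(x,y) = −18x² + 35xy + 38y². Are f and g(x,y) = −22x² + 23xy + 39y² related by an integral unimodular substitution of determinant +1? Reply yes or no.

D₁ = 3961, D₂ = 3961
river cycle of f (length 98): (38, 41, -15), (-15, 49, 26), (26, 55, -9), (-9, 53, 32), (32, 11, -30), (-30, 49, 13), (13, 55, -18), (-18, 53, 16), (16, 43, -33), (-33, 23, 26), … (88 more)
river cycle of g (length 90): (39, 55, -6), (-6, 53, 48), (48, 43, -11), (-11, 45, 44), (44, 43, -12), (-12, 53, 24), (24, 43, -22), (-22, 45, 22), (22, 43, -24), (-24, 53, 12), … (80 more)
cycles differ ⇒ inequivalent

no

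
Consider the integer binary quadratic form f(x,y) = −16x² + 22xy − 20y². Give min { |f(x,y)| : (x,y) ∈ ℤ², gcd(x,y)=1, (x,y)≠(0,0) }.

translate: b→10 (≡-22 mod 32), so (16,-22,20)→(16,10,14)
flip: (16,10,14)→(14,-10,16)
reduced (well bottom): (14,-10,16) with a≤c, −a<b≤a
well minimum |f| = |-14| = 14 (negative-definite)

14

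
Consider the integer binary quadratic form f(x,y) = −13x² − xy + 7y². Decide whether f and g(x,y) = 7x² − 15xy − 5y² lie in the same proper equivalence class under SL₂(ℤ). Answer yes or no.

D₁ = 365, D₂ = 365
river cycle of f (length 6): (7, 15, -5), (-5, 15, 7), (7, 13, -7), (-7, 15, 5), (5, 15, -7), (-7, 13, 7)
river cycle of g (length 6): (-5, 15, 7), (7, 13, -7), (-7, 15, 5), (5, 15, -7), (-7, 13, 7), (7, 15, -5)
cycles coincide ⇒ equivalent

yes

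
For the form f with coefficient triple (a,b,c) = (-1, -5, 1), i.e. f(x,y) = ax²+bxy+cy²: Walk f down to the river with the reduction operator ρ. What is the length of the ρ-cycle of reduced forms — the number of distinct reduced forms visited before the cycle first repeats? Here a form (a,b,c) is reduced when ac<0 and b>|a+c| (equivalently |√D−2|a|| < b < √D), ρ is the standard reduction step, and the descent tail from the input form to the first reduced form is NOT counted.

D = 29, ⌊√D⌋ = 5
descent: ρ → (1,5,-1)  [lands on river]
river: ρ → (-1,5,1)
ρ-cycle length = 2 (tail of 1 descent step not counted)

2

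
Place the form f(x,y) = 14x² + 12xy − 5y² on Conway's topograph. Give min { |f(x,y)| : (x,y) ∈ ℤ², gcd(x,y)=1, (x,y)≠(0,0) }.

river: ρ → (-5,18,5)
river: ρ → (5,12,-14)
river: ρ → (-14,16,3)
river: ρ → (3,20,-2)
river: ρ → (-2,20,3)
river: ρ → (3,16,-14)
river: ρ → (-14,12,5)
river: ρ → (5,18,-5)
river: ρ → (-5,12,14)
river: ρ → (14,16,-3)
river: ρ → (-3,20,2)
river: ρ → (2,20,-3)
river: ρ → (-3,16,14)
river: ρ → (14,12,-5)
closes: descent 0, river 14
min |a| on river = 2

2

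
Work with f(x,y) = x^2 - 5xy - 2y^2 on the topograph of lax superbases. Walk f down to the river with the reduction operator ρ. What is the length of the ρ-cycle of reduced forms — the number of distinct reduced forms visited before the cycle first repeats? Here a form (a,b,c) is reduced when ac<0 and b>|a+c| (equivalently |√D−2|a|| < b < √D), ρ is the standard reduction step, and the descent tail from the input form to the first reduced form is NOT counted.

D = 33, ⌊√D⌋ = 5
descent: ρ → (-2,5,1)  [lands on river]
river: ρ → (1,5,-2)
river: ρ → (-2,3,3)
river: ρ → (3,3,-2)
ρ-cycle length = 4 (tail of 1 descent step not counted)

4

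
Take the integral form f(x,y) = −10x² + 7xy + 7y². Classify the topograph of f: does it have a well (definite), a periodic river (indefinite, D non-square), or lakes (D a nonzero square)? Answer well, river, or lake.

D = b²−4ac = 7² − 4·(-10)·7 = 329
D > 0 non-square ⇒ indefinite ⇒ periodic river

river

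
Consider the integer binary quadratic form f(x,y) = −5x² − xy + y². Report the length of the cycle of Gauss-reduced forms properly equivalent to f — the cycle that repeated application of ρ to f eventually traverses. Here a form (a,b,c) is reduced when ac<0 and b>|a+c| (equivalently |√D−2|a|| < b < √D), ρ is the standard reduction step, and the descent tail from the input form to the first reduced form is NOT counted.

D = 21, ⌊√D⌋ = 4
descent: ρ → (1,3,-3)  [lands on river]
river: ρ → (-3,3,1)
ρ-cycle length = 2 (tail of 1 descent step not counted)

2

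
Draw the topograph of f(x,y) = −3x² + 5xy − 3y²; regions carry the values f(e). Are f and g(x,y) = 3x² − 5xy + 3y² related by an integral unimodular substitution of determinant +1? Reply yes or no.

D₁ = -11, D₂ = -11
f is negative-definite; reduce −f:
−f: translate: b→1 (≡-5 mod 6), so (3,-5,3)→(3,1,1)
−f: flip: (3,1,1)→(1,-1,3)
−f: translate: b→1 (≡-1 mod 2), so (1,-1,3)→(1,1,3)
−f: reduced (well bottom): (1,1,3) with a≤c, −a<b≤a
flip sign back: reduced form of f is (-1,-1,-3)
g: translate: b→1 (≡-5 mod 6), so (3,-5,3)→(3,1,1)
g: flip: (3,1,1)→(1,-1,3)
g: translate: b→1 (≡-1 mod 2), so (1,-1,3)→(1,1,3)
g: reduced (well bottom): (1,1,3) with a≤c, −a<b≤a
reduced forms (-1, -1, -3) vs (1, 1, 3) ⇒ inequivalent

no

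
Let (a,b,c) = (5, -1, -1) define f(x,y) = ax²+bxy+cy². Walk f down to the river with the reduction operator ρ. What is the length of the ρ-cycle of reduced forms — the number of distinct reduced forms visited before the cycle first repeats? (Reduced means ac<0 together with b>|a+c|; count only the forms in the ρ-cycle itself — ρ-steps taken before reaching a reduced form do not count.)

D = 21, ⌊√D⌋ = 4
descent: ρ → (-1,3,3)  [lands on river]
river: ρ → (3,3,-1)
ρ-cycle length = 2 (tail of 1 descent step not counted)

2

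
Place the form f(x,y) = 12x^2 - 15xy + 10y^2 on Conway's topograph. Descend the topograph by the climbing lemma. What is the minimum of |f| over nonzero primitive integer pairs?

translate: b→9 (≡-15 mod 24), so (12,-15,10)→(12,9,7)
flip: (12,9,7)→(7,-9,12)
translate: b→5 (≡-9 mod 14), so (7,-9,12)→(7,5,10)
reduced (well bottom): (7,5,10) with a≤c, −a<b≤a
well minimum = a = 7

7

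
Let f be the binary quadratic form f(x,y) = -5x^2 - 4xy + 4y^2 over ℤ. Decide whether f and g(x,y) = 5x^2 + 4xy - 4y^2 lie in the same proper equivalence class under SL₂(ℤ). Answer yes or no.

D₁ = 96, D₂ = 96
river cycle of f (length 4): (4, 4, -5), (-5, 6, 3), (3, 6, -5), (-5, 4, 4)
river cycle of g (length 4): (-4, 4, 5), (5, 6, -3), (-3, 6, 5), (5, 4, -4)
cycles differ ⇒ inequivalent

no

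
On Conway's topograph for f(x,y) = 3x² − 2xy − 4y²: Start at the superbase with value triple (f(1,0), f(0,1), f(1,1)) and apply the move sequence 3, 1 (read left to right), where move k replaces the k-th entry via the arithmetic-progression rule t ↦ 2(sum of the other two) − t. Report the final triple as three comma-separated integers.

start (3,-4,-3) = (f(1,0),f(0,1),f(1,1))
replace slot 3: 2·(3+(-4)) − (-3) = 1 → (3,-4,1)
replace slot 1: 2·((-4)+1) − 3 = -9 → (-9,-4,1)

-9,-4,1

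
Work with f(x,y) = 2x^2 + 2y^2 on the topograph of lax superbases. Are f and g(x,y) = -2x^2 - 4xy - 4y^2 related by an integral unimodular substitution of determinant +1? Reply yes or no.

D₁ = -16, D₂ = -16
f: reduced (well bottom): (2,0,2) with a≤c, −a<b≤a
g is negative-definite; reduce −g:
−g: translate: b→0 (≡4 mod 4), so (2,4,4)→(2,0,2)
−g: reduced (well bottom): (2,0,2) with a≤c, −a<b≤a
flip sign back: reduced form of g is (-2,0,-2)
reduced forms (2, 0, 2) vs (-2, 0, -2) ⇒ inequivalent

no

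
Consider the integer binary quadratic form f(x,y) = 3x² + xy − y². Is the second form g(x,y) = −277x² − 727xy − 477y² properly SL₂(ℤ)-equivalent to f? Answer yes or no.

D₁ = 13, D₂ = 13
river cycle of f (length 2): (-1, 3, 1), (1, 3, -1)
river cycle of g (length 2): (-1, 3, 1), (1, 3, -1)
cycles coincide ⇒ equivalent

yes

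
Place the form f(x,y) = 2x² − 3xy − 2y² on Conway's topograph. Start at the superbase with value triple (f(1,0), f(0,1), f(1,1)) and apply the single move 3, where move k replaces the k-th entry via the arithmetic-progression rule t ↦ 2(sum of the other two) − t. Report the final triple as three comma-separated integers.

start (2,-2,-3) = (f(1,0),f(0,1),f(1,1))
replace slot 3: 2·(2+(-2)) − (-3) = 3 → (2,-2,3)

2,-2,3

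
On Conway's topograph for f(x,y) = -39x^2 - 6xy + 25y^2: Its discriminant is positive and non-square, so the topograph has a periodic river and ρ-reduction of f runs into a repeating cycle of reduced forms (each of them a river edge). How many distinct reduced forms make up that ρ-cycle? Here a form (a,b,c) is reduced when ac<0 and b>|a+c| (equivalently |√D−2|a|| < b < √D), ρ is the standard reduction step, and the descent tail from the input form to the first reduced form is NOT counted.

D = 3936, ⌊√D⌋ = 62
descent: ρ → (25,56,-8)  [lands on river]
river: ρ → (-8,56,25)
river: ρ → (25,44,-20)
river: ρ → (-20,36,33)
river: ρ → (33,30,-23)
river: ρ → (-23,62,1)
river: ρ → (1,62,-23)
river: ρ → (-23,30,33)
river: ρ → (33,36,-20)
river: ρ → (-20,44,25)
ρ-cycle length = 10 (tail of 1 descent step not counted)

10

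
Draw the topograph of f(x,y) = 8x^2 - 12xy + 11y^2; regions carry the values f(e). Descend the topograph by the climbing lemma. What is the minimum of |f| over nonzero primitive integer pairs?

translate: b→4 (≡-12 mod 16), so (8,-12,11)→(8,4,7)
flip: (8,4,7)→(7,-4,8)
reduced (well bottom): (7,-4,8) with a≤c, −a<b≤a
well minimum = a = 7

7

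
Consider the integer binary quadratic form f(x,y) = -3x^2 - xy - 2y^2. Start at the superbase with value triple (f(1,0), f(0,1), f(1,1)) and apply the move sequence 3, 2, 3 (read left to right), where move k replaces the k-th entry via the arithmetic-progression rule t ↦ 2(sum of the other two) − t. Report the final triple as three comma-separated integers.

start (-3,-2,-6) = (f(1,0),f(0,1),f(1,1))
replace slot 3: 2·((-3)+(-2)) − (-6) = -4 → (-3,-2,-4)
replace slot 2: 2·((-3)+(-4)) − (-2) = -12 → (-3,-12,-4)
replace slot 3: 2·((-3)+(-12)) − (-4) = -26 → (-3,-12,-26)

-3,-12,-26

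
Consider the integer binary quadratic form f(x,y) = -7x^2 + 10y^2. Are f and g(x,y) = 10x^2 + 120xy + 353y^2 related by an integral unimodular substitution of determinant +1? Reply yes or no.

D₁ = 280, D₂ = 280
river cycle of f (length 4): (-7, 14, 3), (3, 16, -2), (-2, 16, 3), (3, 14, -7)
river cycle of g (length 4): (-7, 14, 3), (3, 16, -2), (-2, 16, 3), (3, 14, -7)
cycles coincide ⇒ equivalent

yes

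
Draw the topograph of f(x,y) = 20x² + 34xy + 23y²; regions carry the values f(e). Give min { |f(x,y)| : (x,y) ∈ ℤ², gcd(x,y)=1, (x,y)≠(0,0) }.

translate: b→-6 (≡34 mod 40), so (20,34,23)→(20,-6,9)
flip: (20,-6,9)→(9,6,20)
reduced (well bottom): (9,6,20) with a≤c, −a<b≤a
well minimum = a = 9

9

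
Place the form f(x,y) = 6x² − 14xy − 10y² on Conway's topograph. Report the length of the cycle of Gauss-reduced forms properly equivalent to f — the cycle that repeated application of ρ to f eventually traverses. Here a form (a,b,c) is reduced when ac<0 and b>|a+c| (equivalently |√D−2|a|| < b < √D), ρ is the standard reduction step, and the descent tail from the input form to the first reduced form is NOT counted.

D = 436, ⌊√D⌋ = 20
descent: ρ → (-10,14,6)  [lands on river]
river: ρ → (6,10,-14)
river: ρ → (-14,18,2)
river: ρ → (2,18,-14)
river: ρ → (-14,10,6)
river: ρ → (6,14,-10)
river: ρ → (-10,6,10)
river: ρ → (10,14,-6)
river: ρ → (-6,10,14)
river: ρ → (14,18,-2)
river: ρ → (-2,18,14)
river: ρ → (14,10,-6)
river: ρ → (-6,14,10)
river: ρ → (10,6,-10)
ρ-cycle length = 14 (tail of 1 descent step not counted)

14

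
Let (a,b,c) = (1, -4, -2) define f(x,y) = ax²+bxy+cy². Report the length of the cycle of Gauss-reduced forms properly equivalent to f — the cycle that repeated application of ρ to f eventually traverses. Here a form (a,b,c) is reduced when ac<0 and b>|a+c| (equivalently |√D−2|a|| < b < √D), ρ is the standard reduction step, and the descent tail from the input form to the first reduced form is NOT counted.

D = 24, ⌊√D⌋ = 4
descent: ρ → (-2,4,1)  [lands on river]
river: ρ → (1,4,-2)
ρ-cycle length = 2 (tail of 1 descent step not counted)

2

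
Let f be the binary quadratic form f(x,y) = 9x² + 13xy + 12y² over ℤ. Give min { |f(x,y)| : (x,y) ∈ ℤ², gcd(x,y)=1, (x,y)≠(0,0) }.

translate: b→-5 (≡13 mod 18), so (9,13,12)→(9,-5,8)
flip: (9,-5,8)→(8,5,9)
reduced (well bottom): (8,5,9) with a≤c, −a<b≤a
well minimum = a = 8

8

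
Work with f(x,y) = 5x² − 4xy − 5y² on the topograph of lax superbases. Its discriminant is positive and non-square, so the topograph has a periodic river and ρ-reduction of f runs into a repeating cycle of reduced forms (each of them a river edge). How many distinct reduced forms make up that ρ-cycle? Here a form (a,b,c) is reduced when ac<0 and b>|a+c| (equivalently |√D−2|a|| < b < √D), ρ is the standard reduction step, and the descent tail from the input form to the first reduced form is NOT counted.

D = 116, ⌊√D⌋ = 10
descent: ρ → (-5,4,5)  [lands on river]
river: ρ → (5,6,-4)
river: ρ → (-4,10,1)
river: ρ → (1,10,-4)
river: ρ → (-4,6,5)
river: ρ → (5,4,-5)
river: ρ → (-5,6,4)
river: ρ → (4,10,-1)
river: ρ → (-1,10,4)
river: ρ → (4,6,-5)
ρ-cycle length = 10 (tail of 1 descent step not counted)

10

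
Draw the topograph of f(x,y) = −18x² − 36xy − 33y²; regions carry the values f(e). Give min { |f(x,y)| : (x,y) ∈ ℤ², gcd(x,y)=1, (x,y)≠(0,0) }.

translate: b→0 (≡36 mod 36), so (18,36,33)→(18,0,15)
flip: (18,0,15)→(15,0,18)
reduced (well bottom): (15,0,18) with a≤c, −a<b≤a
well minimum |f| = |-15| = 15 (negative-definite)

15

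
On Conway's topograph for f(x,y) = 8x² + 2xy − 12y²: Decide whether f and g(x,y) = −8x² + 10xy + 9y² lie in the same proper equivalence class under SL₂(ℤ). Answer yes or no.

D₁ = 388, D₂ = 388
river cycle of f (length 18): (8, 18, -2), (-2, 18, 8), (8, 14, -6), (-6, 10, 12), (12, 14, -4), (-4, 18, 4), (4, 14, -12), (-12, 10, 6), (6, 14, -8), (-8, 18, 2), … (8 more)
river cycle of g (length 22): (9, 8, -9), (-9, 10, 8), (8, 6, -11), (-11, 16, 3), (3, 14, -16), (-16, 18, 1), (1, 18, -16), (-16, 14, 3), (3, 16, -11), (-11, 6, 8), … (12 more)
cycles differ ⇒ inequivalent

no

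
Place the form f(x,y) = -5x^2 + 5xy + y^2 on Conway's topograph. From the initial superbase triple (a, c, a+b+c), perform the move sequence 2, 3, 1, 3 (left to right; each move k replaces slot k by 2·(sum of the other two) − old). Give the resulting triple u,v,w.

start (-5,1,1) = (f(1,0),f(0,1),f(1,1))
replace slot 2: 2·((-5)+1) − 1 = -9 → (-5,-9,1)
replace slot 3: 2·((-5)+(-9)) − 1 = -29 → (-5,-9,-29)
replace slot 1: 2·((-9)+(-29)) − (-5) = -71 → (-71,-9,-29)
replace slot 3: 2·((-71)+(-9)) − (-29) = -131 → (-71,-9,-131)

-71,-9,-131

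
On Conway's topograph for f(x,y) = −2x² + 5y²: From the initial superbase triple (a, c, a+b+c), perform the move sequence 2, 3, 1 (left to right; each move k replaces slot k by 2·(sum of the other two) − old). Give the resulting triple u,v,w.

start (-2,5,3) = (f(1,0),f(0,1),f(1,1))
replace slot 2: 2·((-2)+3) − 5 = -3 → (-2,-3,3)
replace slot 3: 2·((-2)+(-3)) − 3 = -13 → (-2,-3,-13)
replace slot 1: 2·((-3)+(-13)) − (-2) = -30 → (-30,-3,-13)

-30,-3,-13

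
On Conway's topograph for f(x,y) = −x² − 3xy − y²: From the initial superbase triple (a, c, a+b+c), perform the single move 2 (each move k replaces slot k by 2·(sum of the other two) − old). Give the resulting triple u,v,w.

start (-1,-1,-5) = (f(1,0),f(0,1),f(1,1))
replace slot 2: 2·((-1)+(-5)) − (-1) = -11 → (-1,-11,-5)

-1,-11,-5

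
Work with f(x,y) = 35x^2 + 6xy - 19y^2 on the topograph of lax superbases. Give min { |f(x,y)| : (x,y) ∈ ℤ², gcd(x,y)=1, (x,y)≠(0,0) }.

descent: ρ → (-19,32,22)  [lands on river]
river: ρ → (22,12,-29)
river: ρ → (-29,46,5)
river: ρ → (5,44,-38)
river: ρ → (-38,32,11)
river: ρ → (11,34,-35)
river: ρ → (-35,36,10)
river: ρ → (10,44,-19)
closes: descent 1, river 8
min |a| on river = 5

5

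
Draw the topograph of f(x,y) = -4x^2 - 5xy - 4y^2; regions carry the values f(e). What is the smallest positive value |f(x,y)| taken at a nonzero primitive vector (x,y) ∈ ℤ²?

translate: b→-3 (≡5 mod 8), so (4,5,4)→(4,-3,3)
flip: (4,-3,3)→(3,3,4)
reduced (well bottom): (3,3,4) with a≤c, −a<b≤a
well minimum |f| = |-3| = 3 (negative-definite)

3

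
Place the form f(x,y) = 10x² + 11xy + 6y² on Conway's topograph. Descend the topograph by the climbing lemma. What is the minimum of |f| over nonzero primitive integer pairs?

translate: b→-9 (≡11 mod 20), so (10,11,6)→(10,-9,5)
flip: (10,-9,5)→(5,9,10)
translate: b→-1 (≡9 mod 10), so (5,9,10)→(5,-1,6)
reduced (well bottom): (5,-1,6) with a≤c, −a<b≤a
well minimum = a = 5

5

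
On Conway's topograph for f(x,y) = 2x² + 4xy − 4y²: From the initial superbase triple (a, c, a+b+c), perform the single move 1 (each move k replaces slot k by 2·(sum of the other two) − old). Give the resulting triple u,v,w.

start (2,-4,2) = (f(1,0),f(0,1),f(1,1))
replace slot 1: 2·((-4)+2) − 2 = -6 → (-6,-4,2)

-6,-4,2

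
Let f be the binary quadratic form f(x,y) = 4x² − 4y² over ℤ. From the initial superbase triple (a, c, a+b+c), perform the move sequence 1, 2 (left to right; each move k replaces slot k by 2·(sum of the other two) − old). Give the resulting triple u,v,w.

start (4,-4,0) = (f(1,0),f(0,1),f(1,1))
replace slot 1: 2·((-4)+0) − 4 = -12 → (-12,-4,0)
replace slot 2: 2·((-12)+0) − (-4) = -20 → (-12,-20,0)

-12,-20,0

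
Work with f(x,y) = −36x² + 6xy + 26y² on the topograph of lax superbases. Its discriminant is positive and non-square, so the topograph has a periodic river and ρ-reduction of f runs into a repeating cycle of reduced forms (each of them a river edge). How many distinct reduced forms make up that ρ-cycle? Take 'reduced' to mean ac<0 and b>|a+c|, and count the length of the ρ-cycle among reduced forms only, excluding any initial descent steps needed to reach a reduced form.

D = 3780, ⌊√D⌋ = 61
descent: ρ → (26,46,-16)  [lands on river]
river: ρ → (-16,50,20)
river: ρ → (20,30,-36)
river: ρ → (-36,42,14)
river: ρ → (14,42,-36)
river: ρ → (-36,30,20)
river: ρ → (20,50,-16)
river: ρ → (-16,46,26)
river: ρ → (26,58,-4)
river: ρ → (-4,54,54)
river: ρ → (54,54,-4)
river: ρ → (-4,58,26)
ρ-cycle length = 12 (tail of 1 descent step not counted)

12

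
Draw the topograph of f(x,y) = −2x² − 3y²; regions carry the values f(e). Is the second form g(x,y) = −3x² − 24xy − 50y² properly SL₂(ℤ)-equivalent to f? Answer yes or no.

D₁ = -24, D₂ = -24
f is negative-definite; reduce −f:
−f: reduced (well bottom): (2,0,3) with a≤c, −a<b≤a
flip sign back: reduced form of f is (-2,0,-3)
g is negative-definite; reduce −g:
−g: translate: b→0 (≡24 mod 6), so (3,24,50)→(3,0,2)
−g: flip: (3,0,2)→(2,0,3)
−g: reduced (well bottom): (2,0,3) with a≤c, −a<b≤a
flip sign back: reduced form of g is (-2,0,-3)
reduced forms (-2, 0, -3) vs (-2, 0, -3) ⇒ equivalent

yes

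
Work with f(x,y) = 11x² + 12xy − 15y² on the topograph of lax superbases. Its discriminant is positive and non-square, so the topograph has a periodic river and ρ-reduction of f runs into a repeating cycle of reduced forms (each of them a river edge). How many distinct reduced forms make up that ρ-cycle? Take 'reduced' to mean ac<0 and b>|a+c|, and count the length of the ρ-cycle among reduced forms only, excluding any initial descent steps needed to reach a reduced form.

D = 804, ⌊√D⌋ = 28
river: ρ → (-15,18,8)
river: ρ → (8,14,-19)
river: ρ → (-19,24,3)
river: ρ → (3,24,-19)
river: ρ → (-19,14,8)
river: ρ → (8,18,-15)
river: ρ → (-15,12,11)
river: ρ → (11,10,-16)
river: ρ → (-16,22,5)
river: ρ → (5,28,-1)
river: ρ → (-1,28,5)
river: ρ → (5,22,-16)
river: ρ → (-16,10,11)
river: ρ → (11,12,-15)
ρ-cycle length = 14 (tail of 0 descent steps not counted)

14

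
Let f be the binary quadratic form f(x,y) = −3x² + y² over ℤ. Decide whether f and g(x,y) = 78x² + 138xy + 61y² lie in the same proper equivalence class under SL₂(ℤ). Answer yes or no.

D₁ = 12, D₂ = 12
river cycle of f (length 2): (1, 2, -2), (-2, 2, 1)
river cycle of g (length 2): (1, 2, -2), (-2, 2, 1)
cycles coincide ⇒ equivalent

yes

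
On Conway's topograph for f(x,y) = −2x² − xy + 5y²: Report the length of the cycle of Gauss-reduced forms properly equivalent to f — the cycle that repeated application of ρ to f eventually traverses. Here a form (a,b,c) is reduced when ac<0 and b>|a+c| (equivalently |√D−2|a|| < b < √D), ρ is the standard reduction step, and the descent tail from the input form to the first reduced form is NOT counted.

D = 41, ⌊√D⌋ = 6
descent: ρ → (5,1,-2)
descent: ρ → (-2,3,4)  [lands on river]
river: ρ → (4,5,-1)
river: ρ → (-1,5,4)
river: ρ → (4,3,-2)
river: ρ → (-2,5,2)
river: ρ → (2,3,-4)
river: ρ → (-4,5,1)
river: ρ → (1,5,-4)
river: ρ → (-4,3,2)
river: ρ → (2,5,-2)
ρ-cycle length = 10 (tail of 2 descent steps not counted)

10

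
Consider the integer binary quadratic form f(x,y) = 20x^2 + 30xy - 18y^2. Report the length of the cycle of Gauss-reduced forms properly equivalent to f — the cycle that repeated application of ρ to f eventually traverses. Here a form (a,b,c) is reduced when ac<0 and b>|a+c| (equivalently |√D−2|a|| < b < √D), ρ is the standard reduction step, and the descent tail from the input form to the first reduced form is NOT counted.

D = 2340, ⌊√D⌋ = 48
river: ρ → (-18,42,8)
river: ρ → (8,38,-28)
river: ρ → (-28,18,18)
river: ρ → (18,18,-28)
river: ρ → (-28,38,8)
river: ρ → (8,42,-18)
river: ρ → (-18,30,20)
river: ρ → (20,10,-28)
river: ρ → (-28,46,2)
river: ρ → (2,46,-28)
river: ρ → (-28,10,20)
river: ρ → (20,30,-18)
ρ-cycle length = 12 (tail of 0 descent steps not counted)

12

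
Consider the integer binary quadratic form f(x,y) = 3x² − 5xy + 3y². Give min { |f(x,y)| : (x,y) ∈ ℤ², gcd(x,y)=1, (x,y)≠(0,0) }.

translate: b→1 (≡-5 mod 6), so (3,-5,3)→(3,1,1)
flip: (3,1,1)→(1,-1,3)
translate: b→1 (≡-1 mod 2), so (1,-1,3)→(1,1,3)
reduced (well bottom): (1,1,3) with a≤c, −a<b≤a
well minimum = a = 1

1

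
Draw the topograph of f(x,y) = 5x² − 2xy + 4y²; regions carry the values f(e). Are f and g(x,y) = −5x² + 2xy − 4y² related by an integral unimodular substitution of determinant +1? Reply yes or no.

D₁ = -76, D₂ = -76
f: flip: (5,-2,4)→(4,2,5)
f: reduced (well bottom): (4,2,5) with a≤c, −a<b≤a
g is negative-definite; reduce −g:
−g: flip: (5,-2,4)→(4,2,5)
−g: reduced (well bottom): (4,2,5) with a≤c, −a<b≤a
flip sign back: reduced form of g is (-4,-2,-5)
reduced forms (4, 2, 5) vs (-4, -2, -5) ⇒ inequivalent

no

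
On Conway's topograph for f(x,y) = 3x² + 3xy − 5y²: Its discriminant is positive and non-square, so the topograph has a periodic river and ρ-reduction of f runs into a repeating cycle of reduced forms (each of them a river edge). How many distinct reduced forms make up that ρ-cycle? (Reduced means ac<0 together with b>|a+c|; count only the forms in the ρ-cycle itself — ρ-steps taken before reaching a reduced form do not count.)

D = 69, ⌊√D⌋ = 8
river: ρ → (-5,7,1)
river: ρ → (1,7,-5)
river: ρ → (-5,3,3)
river: ρ → (3,3,-5)
ρ-cycle length = 4 (tail of 0 descent steps not counted)

4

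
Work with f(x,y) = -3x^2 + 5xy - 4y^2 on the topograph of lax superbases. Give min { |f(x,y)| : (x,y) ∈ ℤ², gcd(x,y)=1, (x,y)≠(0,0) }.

translate: b→1 (≡-5 mod 6), so (3,-5,4)→(3,1,2)
flip: (3,1,2)→(2,-1,3)
reduced (well bottom): (2,-1,3) with a≤c, −a<b≤a
well minimum |f| = |-2| = 2 (negative-definite)

2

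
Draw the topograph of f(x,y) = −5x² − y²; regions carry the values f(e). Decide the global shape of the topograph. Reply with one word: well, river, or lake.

D = b²−4ac = 0² − 4·(-5)·(-1) = -20
D < 0 ⇒ definite ⇒ every region one sign ⇒ single well

well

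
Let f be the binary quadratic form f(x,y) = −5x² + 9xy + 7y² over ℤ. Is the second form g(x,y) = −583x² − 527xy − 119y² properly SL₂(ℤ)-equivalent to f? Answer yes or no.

D₁ = 221, D₂ = 221
river cycle of f (length 4): (7, 5, -7), (-7, 9, 5), (5, 11, -5), (-5, 9, 7)
river cycle of g (length 4): (-5, 9, 7), (7, 5, -7), (-7, 9, 5), (5, 11, -5)
cycles coincide ⇒ equivalent

yes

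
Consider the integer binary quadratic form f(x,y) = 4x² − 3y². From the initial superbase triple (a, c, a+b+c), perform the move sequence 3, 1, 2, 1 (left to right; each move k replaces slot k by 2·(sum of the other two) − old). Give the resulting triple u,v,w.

start (4,-3,1) = (f(1,0),f(0,1),f(1,1))
replace slot 3: 2·(4+(-3)) − 1 = 1 → (4,-3,1)
replace slot 1: 2·((-3)+1) − 4 = -8 → (-8,-3,1)
replace slot 2: 2·((-8)+1) − (-3) = -11 → (-8,-11,1)
replace slot 1: 2·((-11)+1) − (-8) = -12 → (-12,-11,1)

-12,-11,1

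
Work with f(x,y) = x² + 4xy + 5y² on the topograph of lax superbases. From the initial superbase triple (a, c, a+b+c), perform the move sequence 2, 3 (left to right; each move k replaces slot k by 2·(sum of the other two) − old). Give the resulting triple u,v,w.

start (1,5,10) = (f(1,0),f(0,1),f(1,1))
replace slot 2: 2·(1+10) − 5 = 17 → (1,17,10)
replace slot 3: 2·(1+17) − 10 = 26 → (1,17,26)

1,17,26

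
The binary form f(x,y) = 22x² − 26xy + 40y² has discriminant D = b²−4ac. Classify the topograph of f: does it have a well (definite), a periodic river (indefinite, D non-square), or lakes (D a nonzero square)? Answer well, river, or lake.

D = b²−4ac = (-26)² − 4·22·40 = -2844
D < 0 ⇒ definite ⇒ every region one sign ⇒ single well

well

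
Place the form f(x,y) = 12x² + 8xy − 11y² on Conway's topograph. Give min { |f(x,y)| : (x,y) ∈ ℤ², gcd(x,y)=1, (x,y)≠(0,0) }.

river: ρ → (-11,14,9)
river: ρ → (9,22,-3)
river: ρ → (-3,20,16)
river: ρ → (16,12,-7)
river: ρ → (-7,16,12)
river: ρ → (12,8,-11)
closes: descent 0, river 6
min |a| on river = 3

3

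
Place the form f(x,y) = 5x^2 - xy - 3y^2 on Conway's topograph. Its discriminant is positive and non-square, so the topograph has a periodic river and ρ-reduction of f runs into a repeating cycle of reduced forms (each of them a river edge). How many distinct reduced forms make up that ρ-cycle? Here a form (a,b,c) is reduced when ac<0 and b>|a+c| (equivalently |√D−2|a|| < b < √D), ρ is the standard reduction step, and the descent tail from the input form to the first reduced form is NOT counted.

D = 61, ⌊√D⌋ = 7
descent: ρ → (-3,7,1)  [lands on river]
river: ρ → (1,7,-3)
river: ρ → (-3,5,3)
river: ρ → (3,7,-1)
river: ρ → (-1,7,3)
river: ρ → (3,5,-3)
ρ-cycle length = 6 (tail of 1 descent step not counted)

6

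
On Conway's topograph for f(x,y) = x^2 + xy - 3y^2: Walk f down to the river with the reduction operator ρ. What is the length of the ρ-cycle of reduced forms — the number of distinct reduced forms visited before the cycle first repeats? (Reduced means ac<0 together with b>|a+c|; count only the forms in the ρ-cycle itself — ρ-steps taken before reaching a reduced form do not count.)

D = 13, ⌊√D⌋ = 3
descent: ρ → (-3,-1,1)
descent: ρ → (1,3,-1)  [lands on river]
river: ρ → (-1,3,1)
ρ-cycle length = 2 (tail of 2 descent steps not counted)

2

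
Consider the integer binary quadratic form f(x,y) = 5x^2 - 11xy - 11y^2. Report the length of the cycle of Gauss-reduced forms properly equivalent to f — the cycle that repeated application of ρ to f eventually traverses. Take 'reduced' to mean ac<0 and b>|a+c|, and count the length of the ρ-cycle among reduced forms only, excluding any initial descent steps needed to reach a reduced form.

D = 341, ⌊√D⌋ = 18
descent: ρ → (-11,11,5)  [lands on river]
river: ρ → (5,9,-13)
river: ρ → (-13,17,1)
river: ρ → (1,17,-13)
river: ρ → (-13,9,5)
river: ρ → (5,11,-11)
ρ-cycle length = 6 (tail of 1 descent step not counted)

6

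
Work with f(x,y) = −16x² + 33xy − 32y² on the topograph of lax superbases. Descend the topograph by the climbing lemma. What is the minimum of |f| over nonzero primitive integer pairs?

translate: b→-1 (≡-33 mod 32), so (16,-33,32)→(16,-1,15)
flip: (16,-1,15)→(15,1,16)
reduced (well bottom): (15,1,16) with a≤c, −a<b≤a
well minimum |f| = |-15| = 15 (negative-definite)

15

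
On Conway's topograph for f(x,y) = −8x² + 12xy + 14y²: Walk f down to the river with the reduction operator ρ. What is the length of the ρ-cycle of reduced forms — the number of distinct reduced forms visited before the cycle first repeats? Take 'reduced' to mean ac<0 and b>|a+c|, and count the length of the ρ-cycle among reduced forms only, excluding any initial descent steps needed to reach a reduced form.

D = 592, ⌊√D⌋ = 24
river: ρ → (14,16,-6)
river: ρ → (-6,20,8)
river: ρ → (8,12,-14)
river: ρ → (-14,16,6)
river: ρ → (6,20,-8)
river: ρ → (-8,12,14)
ρ-cycle length = 6 (tail of 0 descent steps not counted)

6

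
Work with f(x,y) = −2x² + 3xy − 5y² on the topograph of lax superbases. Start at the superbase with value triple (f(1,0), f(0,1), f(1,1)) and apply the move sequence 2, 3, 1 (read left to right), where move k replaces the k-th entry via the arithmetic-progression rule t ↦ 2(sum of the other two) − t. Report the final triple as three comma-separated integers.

start (-2,-5,-4) = (f(1,0),f(0,1),f(1,1))
replace slot 2: 2·((-2)+(-4)) − (-5) = -7 → (-2,-7,-4)
replace slot 3: 2·((-2)+(-7)) − (-4) = -14 → (-2,-7,-14)
replace slot 1: 2·((-7)+(-14)) − (-2) = -40 → (-40,-7,-14)

-40,-7,-14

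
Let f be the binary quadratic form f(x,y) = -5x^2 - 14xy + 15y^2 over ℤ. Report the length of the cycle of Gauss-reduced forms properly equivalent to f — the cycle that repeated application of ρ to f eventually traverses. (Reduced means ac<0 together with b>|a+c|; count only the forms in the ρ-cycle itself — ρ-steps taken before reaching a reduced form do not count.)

D = 496, ⌊√D⌋ = 22
descent: ρ → (15,14,-5)  [lands on river]
river: ρ → (-5,16,12)
river: ρ → (12,8,-9)
river: ρ → (-9,10,11)
river: ρ → (11,12,-8)
river: ρ → (-8,20,3)
river: ρ → (3,22,-1)
river: ρ → (-1,22,3)
river: ρ → (3,20,-8)
river: ρ → (-8,12,11)
river: ρ → (11,10,-9)
river: ρ → (-9,8,12)
river: ρ → (12,16,-5)
river: ρ → (-5,14,15)
river: ρ → (15,16,-4)
river: ρ → (-4,16,15)
ρ-cycle length = 16 (tail of 1 descent step not counted)

16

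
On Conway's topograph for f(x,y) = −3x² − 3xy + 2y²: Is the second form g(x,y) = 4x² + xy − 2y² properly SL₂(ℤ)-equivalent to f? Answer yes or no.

D₁ = 33, D₂ = 33
river cycle of f (length 4): (2, 3, -3), (-3, 3, 2), (2, 5, -1), (-1, 5, 2)
river cycle of g (length 4): (-2, 3, 3), (3, 3, -2), (-2, 5, 1), (1, 5, -2)
cycles differ ⇒ inequivalent

no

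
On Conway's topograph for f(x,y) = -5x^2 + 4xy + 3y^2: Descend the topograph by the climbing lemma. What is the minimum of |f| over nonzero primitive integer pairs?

river: ρ → (3,8,-1)
river: ρ → (-1,8,3)
river: ρ → (3,4,-5)
river: ρ → (-5,6,2)
river: ρ → (2,6,-5)
river: ρ → (-5,4,3)
closes: descent 0, river 6
min |a| on river = 1

1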